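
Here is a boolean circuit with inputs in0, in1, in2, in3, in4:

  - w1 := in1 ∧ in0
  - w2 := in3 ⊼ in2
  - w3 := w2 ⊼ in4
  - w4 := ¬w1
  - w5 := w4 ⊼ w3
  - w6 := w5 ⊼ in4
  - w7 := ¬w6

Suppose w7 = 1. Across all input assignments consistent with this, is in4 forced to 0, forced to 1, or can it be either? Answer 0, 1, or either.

1

w7 = ¬w6 must be 1, so w6 = 0.
w6 = w5 ⊼ in4 must be 0, so both w5 = 1 and in4 = 1.
w5 = w4 ⊼ w3 must be 1, so at least one of w4, w3 is 0.
Every assignment with w7 = 1 has in4 = 1; there are 13 such assignment(s).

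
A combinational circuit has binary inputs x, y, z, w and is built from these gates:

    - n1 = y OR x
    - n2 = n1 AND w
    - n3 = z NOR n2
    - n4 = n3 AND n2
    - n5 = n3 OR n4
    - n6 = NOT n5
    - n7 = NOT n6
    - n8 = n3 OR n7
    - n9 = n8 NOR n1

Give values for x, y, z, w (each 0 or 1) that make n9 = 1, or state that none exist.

n9 = n8 NOR n1 must be 1, so both n8 = 0 and n1 = 0.
n8 = n3 OR n7 must be 0, so both n3 = 0 and n7 = 0.
n1 = y OR x must be 0, so both y = 0 and x = 0.
Check with x=0, y=0, z=1, w=1:
n1 = y OR x = 0 OR 0 = 0
n2 = n1 AND w = 0 AND 1 = 0
n3 = z NOR n2 = 1 NOR 0 = 0
n4 = n3 AND n2 = 0 AND 0 = 0
n5 = n3 OR n4 = 0 OR 0 = 0
n6 = NOT n5 = NOT 0 = 1
n7 = NOT n6 = NOT 1 = 0
n8 = n3 OR n7 = 0 OR 0 = 0
n9 = n8 NOR n1 = 0 NOR 0 = 1
So n9 = 1 as required.

x=0, y=0, z=1, w=1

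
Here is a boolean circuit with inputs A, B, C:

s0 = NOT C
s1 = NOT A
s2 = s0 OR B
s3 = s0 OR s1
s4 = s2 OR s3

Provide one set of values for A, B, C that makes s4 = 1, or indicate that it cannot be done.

A=0 B=1 C=0

s4 = s2 OR s3 must be 1, so at least one of s2, s3 is 1.
Check with A=0 B=1 C=0:
s0 = NOT C = NOT 0 = 1
s1 = NOT A = NOT 0 = 1
s2 = s0 OR B = 1 OR 1 = 1
s3 = s0 OR s1 = 1 OR 1 = 1
s4 = s2 OR s3 = 1 OR 1 = 1
So s4 = 1 as required.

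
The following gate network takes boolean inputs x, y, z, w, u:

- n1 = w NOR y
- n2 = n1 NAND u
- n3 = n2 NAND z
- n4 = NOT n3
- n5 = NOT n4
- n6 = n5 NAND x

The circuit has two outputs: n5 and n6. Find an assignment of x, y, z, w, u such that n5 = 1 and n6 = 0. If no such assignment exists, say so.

x=1 y=1 z=0 w=0 u=1

Check with x=1 y=1 z=0 w=0 u=1:
n1 = w NOR y = 0 NOR 1 = 0
n2 = n1 NAND u = 0 NAND 1 = 1
n3 = n2 NAND z = 1 NAND 0 = 1
n4 = NOT n3 = NOT 1 = 0
n5 = NOT n4 = NOT 0 = 1
n6 = n5 NAND x = 1 NAND 1 = 0
So n5 = 1 and n6 = 0.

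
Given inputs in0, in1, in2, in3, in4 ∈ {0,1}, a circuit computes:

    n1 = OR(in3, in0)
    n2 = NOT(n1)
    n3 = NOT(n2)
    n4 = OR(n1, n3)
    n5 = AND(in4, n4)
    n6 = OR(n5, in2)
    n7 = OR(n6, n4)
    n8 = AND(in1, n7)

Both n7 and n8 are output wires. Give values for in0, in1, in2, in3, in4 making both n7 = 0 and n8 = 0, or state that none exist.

Check with in0=0, in1=0, in2=0, in3=0, in4=1:
n1 = OR(in3, in0) = OR(0, 0) = 0
n2 = NOT(n1) = NOT 0 = 1
n3 = NOT(n2) = NOT 1 = 0
n4 = OR(n1, n3) = OR(0, 0) = 0
n5 = AND(in4, n4) = AND(1, 0) = 0
n6 = OR(n5, in2) = OR(0, 0) = 0
n7 = OR(n6, n4) = OR(0, 0) = 0
n8 = AND(in1, n7) = AND(0, 0) = 0
So n7 = 0 and n8 = 0.

in0=0, in1=0, in2=0, in3=0, in4=1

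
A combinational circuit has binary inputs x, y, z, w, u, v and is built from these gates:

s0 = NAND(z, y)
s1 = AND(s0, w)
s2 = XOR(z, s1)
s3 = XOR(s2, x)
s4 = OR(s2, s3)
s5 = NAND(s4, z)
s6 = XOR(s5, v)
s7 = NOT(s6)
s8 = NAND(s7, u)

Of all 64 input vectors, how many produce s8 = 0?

s8 = NAND(s7, u) must be 0, so both s7 = 1 and u = 1.
s7 = NOT(s6) must be 1, so s6 = 0.
s6 = XOR(s5, v) must be 0, so s5 and v are equal.
Enumerating the 64 input combinations, 16 give s8 = 0 and 48 give s8 = 1.

16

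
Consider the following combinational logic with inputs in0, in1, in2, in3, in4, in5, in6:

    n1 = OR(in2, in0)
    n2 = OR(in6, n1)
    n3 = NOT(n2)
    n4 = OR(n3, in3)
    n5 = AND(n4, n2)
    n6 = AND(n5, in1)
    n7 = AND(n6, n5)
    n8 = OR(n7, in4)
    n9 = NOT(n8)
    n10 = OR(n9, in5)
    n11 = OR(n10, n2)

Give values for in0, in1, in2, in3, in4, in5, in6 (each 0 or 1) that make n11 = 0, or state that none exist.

in0=0 in1=0 in2=0 in3=1 in4=1 in5=0 in6=0

Check with in0=0 in1=0 in2=0 in3=1 in4=1 in5=0 in6=0:
n1 = OR(in2, in0) = OR(0, 0) = 0
n2 = OR(in6, n1) = OR(0, 0) = 0
n3 = NOT(n2) = NOT 0 = 1
n4 = OR(n3, in3) = OR(1, 1) = 1
n5 = AND(n4, n2) = AND(1, 0) = 0
n6 = AND(n5, in1) = AND(0, 0) = 0
n7 = AND(n6, n5) = AND(0, 0) = 0
n8 = OR(n7, in4) = OR(0, 1) = 1
n9 = NOT(n8) = NOT 1 = 0
n10 = OR(n9, in5) = OR(0, 0) = 0
n11 = OR(n10, n2) = OR(0, 0) = 0
So n11 = 0 as required.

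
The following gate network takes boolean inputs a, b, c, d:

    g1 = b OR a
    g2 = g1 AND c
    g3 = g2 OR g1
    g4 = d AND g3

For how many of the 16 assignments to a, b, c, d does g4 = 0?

10

g4 = d AND g3 must be 0, so at least one of d, g3 is 0.
Enumerating the 16 input combinations, 10 give g4 = 0 and 6 give g4 = 1.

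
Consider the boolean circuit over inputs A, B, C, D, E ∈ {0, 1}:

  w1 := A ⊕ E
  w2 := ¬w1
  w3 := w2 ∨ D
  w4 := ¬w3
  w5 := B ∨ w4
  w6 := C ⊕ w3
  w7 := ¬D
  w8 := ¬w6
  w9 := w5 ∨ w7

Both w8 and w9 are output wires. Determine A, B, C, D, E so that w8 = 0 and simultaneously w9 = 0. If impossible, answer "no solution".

A=1, B=0, C=0, D=1, E=0

Check with A=1, B=0, C=0, D=1, E=0:
w1 = A ⊕ E = 1 ⊕ 0 = 1
w2 = ¬w1 = ¬1 = 0
w3 = w2 ∨ D = 0 ∨ 1 = 1
w4 = ¬w3 = ¬1 = 0
w5 = B ∨ w4 = 0 ∨ 0 = 0
w6 = C ⊕ w3 = 0 ⊕ 1 = 1
w7 = ¬D = ¬1 = 0
w8 = ¬w6 = ¬1 = 0
w9 = w5 ∨ w7 = 0 ∨ 0 = 0
So w8 = 0 and w9 = 0.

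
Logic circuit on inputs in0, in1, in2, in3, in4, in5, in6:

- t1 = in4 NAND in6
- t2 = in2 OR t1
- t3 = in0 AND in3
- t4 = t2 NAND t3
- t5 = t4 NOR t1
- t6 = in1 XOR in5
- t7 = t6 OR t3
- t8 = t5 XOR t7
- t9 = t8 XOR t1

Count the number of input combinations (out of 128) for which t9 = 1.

52

t9 = t8 XOR t1 must be 1, so t8 and t1 differ.
Enumerating the 128 input combinations, 52 give t9 = 1 and 76 give t9 = 0.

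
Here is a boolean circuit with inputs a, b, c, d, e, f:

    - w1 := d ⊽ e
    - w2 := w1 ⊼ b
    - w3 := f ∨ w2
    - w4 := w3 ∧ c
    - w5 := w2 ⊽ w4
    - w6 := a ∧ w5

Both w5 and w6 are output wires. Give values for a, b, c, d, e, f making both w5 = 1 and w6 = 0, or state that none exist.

Check with a=0, b=1, c=0, d=0, e=0, f=0:
w1 = d ⊽ e = 0 ⊽ 0 = 1
w2 = w1 ⊼ b = 1 ⊼ 1 = 0
w3 = f ∨ w2 = 0 ∨ 0 = 0
w4 = w3 ∧ c = 0 ∧ 0 = 0
w5 = w2 ⊽ w4 = 0 ⊽ 0 = 1
w6 = a ∧ w5 = 0 ∧ 1 = 0
So w5 = 1 and w6 = 0.

a=0, b=1, c=0, d=0, e=0, f=0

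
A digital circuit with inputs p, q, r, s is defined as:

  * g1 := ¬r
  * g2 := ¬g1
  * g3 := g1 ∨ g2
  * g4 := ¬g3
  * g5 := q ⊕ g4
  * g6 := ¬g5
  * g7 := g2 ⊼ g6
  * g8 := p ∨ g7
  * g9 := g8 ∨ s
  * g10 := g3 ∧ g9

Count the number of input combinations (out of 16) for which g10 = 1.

15

g10 = g3 ∧ g9 must be 1, so both g3 = 1 and g9 = 1.
Enumerating the 16 input combinations, 15 give g10 = 1 and 1 give g10 = 0.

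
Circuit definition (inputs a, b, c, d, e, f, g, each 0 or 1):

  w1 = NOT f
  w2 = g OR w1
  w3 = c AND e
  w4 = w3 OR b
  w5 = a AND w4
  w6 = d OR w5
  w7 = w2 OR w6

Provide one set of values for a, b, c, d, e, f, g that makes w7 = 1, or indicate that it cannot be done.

a=0, b=0, c=0, d=1, e=1, f=1, g=1

w7 = w2 OR w6 must be 1, so at least one of w2, w6 is 1.
Check with a=0, b=0, c=0, d=1, e=1, f=1, g=1:
w1 = NOT f = NOT 1 = 0
w2 = g OR w1 = 1 OR 0 = 1
w3 = c AND e = 0 AND 1 = 0
w4 = w3 OR b = 0 OR 0 = 0
w5 = a AND w4 = 0 AND 0 = 0
w6 = d OR w5 = 1 OR 0 = 1
w7 = w2 OR w6 = 1 OR 1 = 1
So w7 = 1 as required.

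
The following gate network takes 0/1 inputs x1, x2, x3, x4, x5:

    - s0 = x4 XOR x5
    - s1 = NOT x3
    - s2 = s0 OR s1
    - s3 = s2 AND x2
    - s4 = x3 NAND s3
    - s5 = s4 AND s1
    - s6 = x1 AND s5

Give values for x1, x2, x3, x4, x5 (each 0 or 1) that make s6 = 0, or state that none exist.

Check with x1=0, x2=1, x3=0, x4=1, x5=1:
s0 = x4 XOR x5 = 1 XOR 1 = 0
s1 = NOT x3 = NOT 0 = 1
s2 = s0 OR s1 = 0 OR 1 = 1
s3 = s2 AND x2 = 1 AND 1 = 1
s4 = x3 NAND s3 = 0 NAND 1 = 1
s5 = s4 AND s1 = 1 AND 1 = 1
s6 = x1 AND s5 = 0 AND 1 = 0
So s6 = 0 as required.

x1=0, x2=1, x3=0, x4=1, x5=1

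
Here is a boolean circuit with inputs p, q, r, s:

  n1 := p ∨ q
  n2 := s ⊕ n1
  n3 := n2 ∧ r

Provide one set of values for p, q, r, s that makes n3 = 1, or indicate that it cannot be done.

p=1, q=0, r=1, s=0

n3 = n2 ∧ r must be 1, so both n2 = 1 and r = 1.
n2 = s ⊕ n1 must be 1, so s and n1 differ.
Check with p=1, q=0, r=1, s=0:
n1 = p ∨ q = 1 ∨ 0 = 1
n2 = s ⊕ n1 = 0 ⊕ 1 = 1
n3 = n2 ∧ r = 1 ∧ 1 = 1
So n3 = 1 as required.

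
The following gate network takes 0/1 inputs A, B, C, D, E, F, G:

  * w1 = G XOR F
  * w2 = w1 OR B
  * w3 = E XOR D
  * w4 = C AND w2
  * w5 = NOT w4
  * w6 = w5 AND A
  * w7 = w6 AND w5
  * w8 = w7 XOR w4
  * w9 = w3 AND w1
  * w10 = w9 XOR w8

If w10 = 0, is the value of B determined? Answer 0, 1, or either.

Both values of B occur among assignments with w10 = 0:
  B=0: A=0, B=0, C=0, D=0, E=0, F=0, G=0
  B=1: A=0, B=1, C=0, D=0, E=0, F=0, G=0

either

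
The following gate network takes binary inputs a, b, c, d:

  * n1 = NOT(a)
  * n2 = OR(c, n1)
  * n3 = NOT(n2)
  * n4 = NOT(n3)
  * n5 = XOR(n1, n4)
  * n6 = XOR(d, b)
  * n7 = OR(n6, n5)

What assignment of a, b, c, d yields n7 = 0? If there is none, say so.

a=0, b=1, c=0, d=1

n7 = OR(n6, n5) must be 0, so both n6 = 0 and n5 = 0.
n6 = XOR(d, b) must be 0, so d and b are equal.
Check with a=0, b=1, c=0, d=1:
n1 = NOT(a) = NOT 0 = 1
n2 = OR(c, n1) = OR(0, 1) = 1
n3 = NOT(n2) = NOT 1 = 0
n4 = NOT(n3) = NOT 0 = 1
n5 = XOR(n1, n4) = XOR(1, 1) = 0
n6 = XOR(d, b) = XOR(1, 1) = 0
n7 = OR(n6, n5) = OR(0, 0) = 0
So n7 = 0 as required.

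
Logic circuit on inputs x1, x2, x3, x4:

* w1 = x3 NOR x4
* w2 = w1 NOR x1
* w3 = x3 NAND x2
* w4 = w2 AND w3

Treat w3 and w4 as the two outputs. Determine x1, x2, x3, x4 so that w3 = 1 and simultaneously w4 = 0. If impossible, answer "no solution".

x1=0, x2=0, x3=0, x4=0

Check with x1=0, x2=0, x3=0, x4=0:
w1 = x3 NOR x4 = 0 NOR 0 = 1
w2 = w1 NOR x1 = 1 NOR 0 = 0
w3 = x3 NAND x2 = 0 NAND 0 = 1
w4 = w2 AND w3 = 0 AND 1 = 0
So w3 = 1 and w4 = 0.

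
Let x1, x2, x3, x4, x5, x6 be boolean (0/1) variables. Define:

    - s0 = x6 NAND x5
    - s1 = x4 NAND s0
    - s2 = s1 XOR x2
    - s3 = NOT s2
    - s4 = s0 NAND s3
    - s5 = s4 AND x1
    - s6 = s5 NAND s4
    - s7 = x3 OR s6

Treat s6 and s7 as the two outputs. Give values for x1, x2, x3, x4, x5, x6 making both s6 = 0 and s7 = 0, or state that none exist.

Check with x1=1, x2=1, x3=0, x4=1, x5=1, x6=1:
s0 = x6 NAND x5 = 1 NAND 1 = 0
s1 = x4 NAND s0 = 1 NAND 0 = 1
s2 = s1 XOR x2 = 1 XOR 1 = 0
s3 = NOT s2 = NOT 0 = 1
s4 = s0 NAND s3 = 0 NAND 1 = 1
s5 = s4 AND x1 = 1 AND 1 = 1
s6 = s5 NAND s4 = 1 NAND 1 = 0
s7 = x3 OR s6 = 0 OR 0 = 0
So s6 = 0 and s7 = 0.

x1=1, x2=1, x3=0, x4=1, x5=1, x6=1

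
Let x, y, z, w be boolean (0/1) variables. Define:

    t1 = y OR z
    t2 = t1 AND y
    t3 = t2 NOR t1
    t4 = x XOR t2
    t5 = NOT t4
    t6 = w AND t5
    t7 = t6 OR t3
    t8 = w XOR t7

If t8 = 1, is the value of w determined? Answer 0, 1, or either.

either

Both values of w occur among assignments with t8 = 1:
  w=0: x=0, y=0, z=0, w=0
  w=1: x=0, y=1, z=0, w=1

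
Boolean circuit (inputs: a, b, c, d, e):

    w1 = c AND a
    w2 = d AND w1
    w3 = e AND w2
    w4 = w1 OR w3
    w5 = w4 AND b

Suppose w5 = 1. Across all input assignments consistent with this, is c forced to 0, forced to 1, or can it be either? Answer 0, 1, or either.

w5 = w4 AND b must be 1, so both w4 = 1 and b = 1.
Every assignment with w5 = 1 has c = 1; there are 4 such assignment(s).
  a=1, b=1, c=1, d=0, e=0
  a=1, b=1, c=1, d=0, e=1
  a=1, b=1, c=1, d=1, e=0
  a=1, b=1, c=1, d=1, e=1

1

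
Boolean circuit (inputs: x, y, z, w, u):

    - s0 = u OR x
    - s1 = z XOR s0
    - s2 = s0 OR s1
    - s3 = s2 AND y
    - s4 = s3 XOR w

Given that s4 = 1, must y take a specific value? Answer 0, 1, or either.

Both values of y occur among assignments with s4 = 1:
  y=0: x=0, y=0, z=0, w=1, u=0
  y=1: x=0, y=1, z=0, w=0, u=1

either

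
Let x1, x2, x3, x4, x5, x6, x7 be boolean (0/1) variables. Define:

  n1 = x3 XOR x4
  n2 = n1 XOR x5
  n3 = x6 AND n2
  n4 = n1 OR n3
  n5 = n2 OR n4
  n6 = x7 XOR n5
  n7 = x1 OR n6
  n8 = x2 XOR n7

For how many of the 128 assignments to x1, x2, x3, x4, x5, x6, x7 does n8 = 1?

64

n8 = x2 XOR n7 must be 1, so x2 and n7 differ.
Enumerating the 128 input combinations, 64 give n8 = 1 and 64 give n8 = 0.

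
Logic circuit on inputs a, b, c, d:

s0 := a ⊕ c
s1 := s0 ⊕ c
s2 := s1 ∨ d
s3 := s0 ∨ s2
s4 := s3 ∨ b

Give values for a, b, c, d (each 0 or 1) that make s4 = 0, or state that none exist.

Check with a=0, b=0, c=0, d=0:
s0 = a ⊕ c = 0 ⊕ 0 = 0
s1 = s0 ⊕ c = 0 ⊕ 0 = 0
s2 = s1 ∨ d = 0 ∨ 0 = 0
s3 = s0 ∨ s2 = 0 ∨ 0 = 0
s4 = s3 ∨ b = 0 ∨ 0 = 0
So s4 = 0 as required.

a=0, b=0, c=0, d=0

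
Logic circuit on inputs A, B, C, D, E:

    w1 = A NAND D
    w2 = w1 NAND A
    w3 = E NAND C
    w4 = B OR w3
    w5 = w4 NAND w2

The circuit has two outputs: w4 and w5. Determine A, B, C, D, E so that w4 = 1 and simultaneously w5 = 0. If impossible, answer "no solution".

Check with A=1 B=0 C=0 D=1 E=1:
w1 = A NAND D = 1 NAND 1 = 0
w2 = w1 NAND A = 0 NAND 1 = 1
w3 = E NAND C = 1 NAND 0 = 1
w4 = B OR w3 = 0 OR 1 = 1
w5 = w4 NAND w2 = 1 NAND 1 = 0
So w4 = 1 and w5 = 0.

A=1 B=0 C=0 D=1 E=1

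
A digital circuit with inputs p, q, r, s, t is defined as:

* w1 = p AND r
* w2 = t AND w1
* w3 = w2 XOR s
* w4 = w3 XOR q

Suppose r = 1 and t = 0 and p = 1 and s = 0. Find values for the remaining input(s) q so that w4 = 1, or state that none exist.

q=1

Check with r = 1 and t = 0 and p = 1 and s = 0 and q=1:
w1 = p AND r = 1 AND 1 = 1
w2 = t AND w1 = 0 AND 1 = 0
w3 = w2 XOR s = 0 XOR 0 = 0
w4 = w3 XOR q = 0 XOR 1 = 1
So w4 = 1.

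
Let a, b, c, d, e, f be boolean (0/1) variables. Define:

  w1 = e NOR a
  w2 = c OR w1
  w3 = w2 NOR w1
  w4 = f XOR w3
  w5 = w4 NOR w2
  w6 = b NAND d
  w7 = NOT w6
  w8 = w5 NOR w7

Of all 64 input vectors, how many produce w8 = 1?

w8 = w5 NOR w7 must be 1, so both w5 = 0 and w7 = 0.
Enumerating the 64 input combinations, 39 give w8 = 1 and 25 give w8 = 0.

39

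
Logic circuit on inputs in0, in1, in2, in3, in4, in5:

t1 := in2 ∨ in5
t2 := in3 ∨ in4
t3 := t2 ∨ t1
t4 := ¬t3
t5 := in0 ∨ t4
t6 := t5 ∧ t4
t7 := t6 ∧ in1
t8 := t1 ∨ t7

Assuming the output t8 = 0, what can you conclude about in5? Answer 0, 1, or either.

t8 = t1 ∨ t7 must be 0, so both t1 = 0 and t7 = 0.
Every assignment with t8 = 0 has in5 = 0; there are 14 such assignment(s).

0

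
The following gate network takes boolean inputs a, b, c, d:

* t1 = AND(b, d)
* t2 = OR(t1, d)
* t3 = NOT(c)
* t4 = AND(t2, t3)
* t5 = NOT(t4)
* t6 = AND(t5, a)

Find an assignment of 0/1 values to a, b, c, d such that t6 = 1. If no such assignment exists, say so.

a=1, b=0, c=1, d=1

t6 = AND(t5, a) must be 1, so both t5 = 1 and a = 1.
t5 = NOT(t4) must be 1, so t4 = 0.
t4 = AND(t2, t3) must be 0, so at least one of t2, t3 is 0.
Check with a=1, b=0, c=1, d=1:
t1 = AND(b, d) = AND(0, 1) = 0
t2 = OR(t1, d) = OR(0, 1) = 1
t3 = NOT(c) = NOT 1 = 0
t4 = AND(t2, t3) = AND(1, 0) = 0
t5 = NOT(t4) = NOT 0 = 1
t6 = AND(t5, a) = AND(1, 1) = 1
So t6 = 1 as required.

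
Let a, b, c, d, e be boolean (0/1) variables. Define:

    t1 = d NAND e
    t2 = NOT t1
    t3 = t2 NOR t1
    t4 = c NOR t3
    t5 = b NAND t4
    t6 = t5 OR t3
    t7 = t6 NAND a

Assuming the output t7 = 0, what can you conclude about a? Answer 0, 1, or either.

1

t7 = t6 NAND a must be 0, so both t6 = 1 and a = 1.
t6 = t5 OR t3 must be 1, so at least one of t5, t3 is 1.
Every assignment with t7 = 0 has a = 1; there are 12 such assignment(s).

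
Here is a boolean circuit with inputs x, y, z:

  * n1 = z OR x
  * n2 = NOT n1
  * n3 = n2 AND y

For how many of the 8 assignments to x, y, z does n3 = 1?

1

n3 = n2 AND y must be 1, so both n2 = 1 and y = 1.
n2 = NOT n1 must be 1, so n1 = 0.
Satisfying assignments:
  x=0, y=1, z=0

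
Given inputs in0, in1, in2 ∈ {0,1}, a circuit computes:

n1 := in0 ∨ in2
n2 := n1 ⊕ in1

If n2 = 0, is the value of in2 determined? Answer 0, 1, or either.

Both values of in2 occur among assignments with n2 = 0:
  in2=0: in0=0, in1=0, in2=0
  in2=1: in0=0, in1=1, in2=1

either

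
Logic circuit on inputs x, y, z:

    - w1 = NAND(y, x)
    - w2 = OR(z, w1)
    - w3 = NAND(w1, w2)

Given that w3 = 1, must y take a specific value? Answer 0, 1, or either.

1

w3 = NAND(w1, w2) must be 1, so at least one of w1, w2 is 0.
Every assignment with w3 = 1 has y = 1; there are 2 such assignment(s).
  x=1, y=1, z=0
  x=1, y=1, z=1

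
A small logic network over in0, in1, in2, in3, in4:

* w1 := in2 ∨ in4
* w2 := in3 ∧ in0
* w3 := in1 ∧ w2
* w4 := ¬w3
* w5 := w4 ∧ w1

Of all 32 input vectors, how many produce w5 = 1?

21

w5 = w4 ∧ w1 must be 1, so both w4 = 1 and w1 = 1.
w4 = ¬w3 must be 1, so w3 = 0.
Enumerating the 32 input combinations, 21 give w5 = 1 and 11 give w5 = 0.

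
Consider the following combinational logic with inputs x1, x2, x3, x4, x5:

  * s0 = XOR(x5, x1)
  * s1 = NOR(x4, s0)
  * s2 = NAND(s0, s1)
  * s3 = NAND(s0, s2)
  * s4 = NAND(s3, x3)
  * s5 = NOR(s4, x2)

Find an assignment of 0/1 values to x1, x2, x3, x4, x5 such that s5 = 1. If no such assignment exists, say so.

s5 = NOR(s4, x2) must be 1, so both s4 = 0 and x2 = 0.
s4 = NAND(s3, x3) must be 0, so both s3 = 1 and x3 = 1.
Check with x1=0, x2=0, x3=1, x4=0, x5=0:
s0 = XOR(x5, x1) = XOR(0, 0) = 0
s1 = NOR(x4, s0) = NOR(0, 0) = 1
s2 = NAND(s0, s1) = NAND(0, 1) = 1
s3 = NAND(s0, s2) = NAND(0, 1) = 1
s4 = NAND(s3, x3) = NAND(1, 1) = 0
s5 = NOR(s4, x2) = NOR(0, 0) = 1
So s5 = 1 as required.

x1=0, x2=0, x3=1, x4=0, x5=0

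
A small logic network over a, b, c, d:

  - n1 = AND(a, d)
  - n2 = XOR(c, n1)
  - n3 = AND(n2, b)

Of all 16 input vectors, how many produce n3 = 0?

n3 = AND(n2, b) must be 0, so at least one of n2, b is 0.
Enumerating the 16 input combinations, 12 give n3 = 0 and 4 give n3 = 1.

12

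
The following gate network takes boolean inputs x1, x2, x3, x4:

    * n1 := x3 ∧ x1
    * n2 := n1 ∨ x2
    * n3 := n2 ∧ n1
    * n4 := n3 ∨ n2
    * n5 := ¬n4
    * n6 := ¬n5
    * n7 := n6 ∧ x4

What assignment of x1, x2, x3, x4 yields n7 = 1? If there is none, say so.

n7 = n6 ∧ x4 must be 1, so both n6 = 1 and x4 = 1.
n6 = ¬n5 must be 1, so n5 = 0.
Check with x1=1, x2=0, x3=1, x4=1:
n1 = x3 ∧ x1 = 1 ∧ 1 = 1
n2 = n1 ∨ x2 = 1 ∨ 0 = 1
n3 = n2 ∧ n1 = 1 ∧ 1 = 1
n4 = n3 ∨ n2 = 1 ∨ 1 = 1
n5 = ¬n4 = ¬1 = 0
n6 = ¬n5 = ¬0 = 1
n7 = n6 ∧ x4 = 1 ∧ 1 = 1
So n7 = 1 as required.

x1=1, x2=0, x3=1, x4=1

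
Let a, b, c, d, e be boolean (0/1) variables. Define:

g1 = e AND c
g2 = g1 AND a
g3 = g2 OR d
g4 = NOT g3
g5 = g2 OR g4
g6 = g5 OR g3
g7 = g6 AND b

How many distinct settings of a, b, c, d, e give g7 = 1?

g7 = g6 AND b must be 1, so both g6 = 1 and b = 1.
Enumerating the 32 input combinations, 16 give g7 = 1 and 16 give g7 = 0.

16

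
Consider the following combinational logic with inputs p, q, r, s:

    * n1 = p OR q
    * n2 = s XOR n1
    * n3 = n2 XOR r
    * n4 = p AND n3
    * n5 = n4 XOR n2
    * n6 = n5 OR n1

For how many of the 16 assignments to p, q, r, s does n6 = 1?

14

n6 = n5 OR n1 must be 1, so at least one of n5, n1 is 1.
Enumerating the 16 input combinations, 14 give n6 = 1 and 2 give n6 = 0.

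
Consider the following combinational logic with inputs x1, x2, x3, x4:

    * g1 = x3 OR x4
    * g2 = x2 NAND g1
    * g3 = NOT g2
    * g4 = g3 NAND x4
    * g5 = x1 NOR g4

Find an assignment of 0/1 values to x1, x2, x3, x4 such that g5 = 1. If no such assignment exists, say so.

g5 = x1 NOR g4 must be 1, so both x1 = 0 and g4 = 0.
g4 = g3 NAND x4 must be 0, so both g3 = 1 and x4 = 1.
Check with x1=0, x2=1, x3=1, x4=1:
g1 = x3 OR x4 = 1 OR 1 = 1
g2 = x2 NAND g1 = 1 NAND 1 = 0
g3 = NOT g2 = NOT 0 = 1
g4 = g3 NAND x4 = 1 NAND 1 = 0
g5 = x1 NOR g4 = 0 NOR 0 = 1
So g5 = 1 as required.

x1=0, x2=1, x3=1, x4=1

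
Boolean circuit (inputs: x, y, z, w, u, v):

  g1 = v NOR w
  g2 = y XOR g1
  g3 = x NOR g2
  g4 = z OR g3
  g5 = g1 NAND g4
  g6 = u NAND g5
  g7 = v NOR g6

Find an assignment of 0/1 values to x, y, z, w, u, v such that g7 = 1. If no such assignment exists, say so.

g7 = v NOR g6 must be 1, so both v = 0 and g6 = 0.
g6 = u NAND g5 must be 0, so both u = 1 and g5 = 1.
Check with x=1, y=0, z=0, w=1, u=1, v=0:
g1 = v NOR w = 0 NOR 1 = 0
g2 = y XOR g1 = 0 XOR 0 = 0
g3 = x NOR g2 = 1 NOR 0 = 0
g4 = z OR g3 = 0 OR 0 = 0
g5 = g1 NAND g4 = 0 NAND 0 = 1
g6 = u NAND g5 = 1 NAND 1 = 0
g7 = v NOR g6 = 0 NOR 0 = 1
So g7 = 1 as required.

x=1, y=0, z=0, w=1, u=1, v=0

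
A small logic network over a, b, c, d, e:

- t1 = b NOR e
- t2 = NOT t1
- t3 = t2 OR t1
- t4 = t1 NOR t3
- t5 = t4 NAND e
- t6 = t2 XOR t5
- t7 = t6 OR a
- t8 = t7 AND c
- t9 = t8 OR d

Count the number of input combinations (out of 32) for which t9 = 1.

t9 = t8 OR d must be 1, so at least one of t8, d is 1.
Enumerating the 32 input combinations, 21 give t9 = 1 and 11 give t9 = 0.

21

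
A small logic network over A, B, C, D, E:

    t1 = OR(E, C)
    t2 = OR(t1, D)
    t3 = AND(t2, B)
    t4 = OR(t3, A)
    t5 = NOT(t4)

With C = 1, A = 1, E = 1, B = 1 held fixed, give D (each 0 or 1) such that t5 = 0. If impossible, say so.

D=1

Check with C = 1, A = 1, E = 1, B = 1 and D=1:
t1 = OR(E, C) = OR(1, 1) = 1
t2 = OR(t1, D) = OR(1, 1) = 1
t3 = AND(t2, B) = AND(1, 1) = 1
t4 = OR(t3, A) = OR(1, 1) = 1
t5 = NOT(t4) = NOT 1 = 0
So t5 = 0.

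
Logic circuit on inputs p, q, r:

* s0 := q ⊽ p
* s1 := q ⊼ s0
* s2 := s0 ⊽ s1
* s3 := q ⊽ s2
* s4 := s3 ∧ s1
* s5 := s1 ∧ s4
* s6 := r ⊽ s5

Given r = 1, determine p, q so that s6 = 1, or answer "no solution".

no solution exists

With r = 1 fixed, none of the 4 settings of p, q give s6 = 1.
For example, with p=0, q=1:
s0 = q ⊽ p = 1 ⊽ 0 = 0
s1 = q ⊼ s0 = 1 ⊼ 0 = 1
s2 = s0 ⊽ s1 = 0 ⊽ 1 = 0
s3 = q ⊽ s2 = 1 ⊽ 0 = 0
s4 = s3 ∧ s1 = 0 ∧ 1 = 0
s5 = s1 ∧ s4 = 1 ∧ 0 = 0
s6 = r ⊽ s5 = 1 ⊽ 0 = 0
giving s6 = 0 ≠ 1.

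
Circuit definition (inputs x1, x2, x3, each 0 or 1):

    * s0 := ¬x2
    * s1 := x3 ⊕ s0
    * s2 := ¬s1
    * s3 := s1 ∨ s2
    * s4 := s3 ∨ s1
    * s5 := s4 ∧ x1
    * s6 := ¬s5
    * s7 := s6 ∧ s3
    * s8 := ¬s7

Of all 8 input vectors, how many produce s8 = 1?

s8 = ¬s7 must be 1, so s7 = 0.
s7 = s6 ∧ s3 must be 0, so at least one of s6, s3 is 0.
Satisfying assignments:
  x1=1, x2=0, x3=0
  x1=1, x2=0, x3=1
  x1=1, x2=1, x3=0
  x1=1, x2=1, x3=1

4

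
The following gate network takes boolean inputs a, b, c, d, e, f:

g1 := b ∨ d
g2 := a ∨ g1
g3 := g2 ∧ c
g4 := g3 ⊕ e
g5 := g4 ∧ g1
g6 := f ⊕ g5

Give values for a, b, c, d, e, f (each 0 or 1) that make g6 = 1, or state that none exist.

a=0 b=0 c=0 d=0 e=0 f=1

g6 = f ⊕ g5 must be 1, so f and g5 differ.
Check with a=0 b=0 c=0 d=0 e=0 f=1:
g1 = b ∨ d = 0 ∨ 0 = 0
g2 = a ∨ g1 = 0 ∨ 0 = 0
g3 = g2 ∧ c = 0 ∧ 0 = 0
g4 = g3 ⊕ e = 0 ⊕ 0 = 0
g5 = g4 ∧ g1 = 0 ∧ 0 = 0
g6 = f ⊕ g5 = 1 ⊕ 0 = 1
So g6 = 1 as required.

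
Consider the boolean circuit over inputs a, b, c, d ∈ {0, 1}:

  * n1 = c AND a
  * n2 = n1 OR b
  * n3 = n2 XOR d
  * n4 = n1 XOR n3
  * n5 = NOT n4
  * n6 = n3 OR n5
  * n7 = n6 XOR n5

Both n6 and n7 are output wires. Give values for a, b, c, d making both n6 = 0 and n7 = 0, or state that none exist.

Check with a=1, b=1, c=1, d=1:
n1 = c AND a = 1 AND 1 = 1
n2 = n1 OR b = 1 OR 1 = 1
n3 = n2 XOR d = 1 XOR 1 = 0
n4 = n1 XOR n3 = 1 XOR 0 = 1
n5 = NOT n4 = NOT 1 = 0
n6 = n3 OR n5 = 0 OR 0 = 0
n7 = n6 XOR n5 = 0 XOR 0 = 0
So n6 = 0 and n7 = 0.

a=1, b=1, c=1, d=1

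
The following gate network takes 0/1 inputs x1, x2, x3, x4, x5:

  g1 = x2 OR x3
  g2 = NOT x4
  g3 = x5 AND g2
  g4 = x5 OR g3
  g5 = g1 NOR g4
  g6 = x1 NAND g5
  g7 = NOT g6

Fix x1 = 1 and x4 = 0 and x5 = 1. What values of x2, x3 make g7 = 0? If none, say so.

x2=1 x3=1

Check with x1 = 1 and x4 = 0 and x5 = 1 and x2=1, x3=1:
g1 = x2 OR x3 = 1 OR 1 = 1
g2 = NOT x4 = NOT 0 = 1
g3 = x5 AND g2 = 1 AND 1 = 1
g4 = x5 OR g3 = 1 OR 1 = 1
g5 = g1 NOR g4 = 1 NOR 1 = 0
g6 = x1 NAND g5 = 1 NAND 0 = 1
g7 = NOT g6 = NOT 1 = 0
So g7 = 0.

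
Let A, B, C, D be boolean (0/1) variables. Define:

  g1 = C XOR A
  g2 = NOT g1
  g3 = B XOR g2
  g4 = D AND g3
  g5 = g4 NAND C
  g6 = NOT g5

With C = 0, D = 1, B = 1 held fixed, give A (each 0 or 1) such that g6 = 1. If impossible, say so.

no solution exists

With C = 0, D = 1, B = 1 fixed, none of the 2 settings of A give g6 = 1.
For example, with A=1:
g1 = C XOR A = 0 XOR 1 = 1
g2 = NOT g1 = NOT 1 = 0
g3 = B XOR g2 = 1 XOR 0 = 1
g4 = D AND g3 = 1 AND 1 = 1
g5 = g4 NAND C = 1 NAND 0 = 1
g6 = NOT g5 = NOT 1 = 0
giving g6 = 0 ≠ 1.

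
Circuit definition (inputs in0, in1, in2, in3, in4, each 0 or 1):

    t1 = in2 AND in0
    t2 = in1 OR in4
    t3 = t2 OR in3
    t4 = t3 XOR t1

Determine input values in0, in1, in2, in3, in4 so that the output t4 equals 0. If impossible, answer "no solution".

Check with in0=1, in1=1, in2=1, in3=0, in4=1:
t1 = in2 AND in0 = 1 AND 1 = 1
t2 = in1 OR in4 = 1 OR 1 = 1
t3 = t2 OR in3 = 1 OR 0 = 1
t4 = t3 XOR t1 = 1 XOR 1 = 0
So t4 = 0 as required.

in0=1, in1=1, in2=1, in3=0, in4=1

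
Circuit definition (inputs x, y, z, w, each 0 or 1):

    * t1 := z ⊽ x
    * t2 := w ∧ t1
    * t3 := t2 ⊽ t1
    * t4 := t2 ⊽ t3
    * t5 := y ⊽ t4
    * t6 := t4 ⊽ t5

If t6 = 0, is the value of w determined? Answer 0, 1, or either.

Both values of w occur among assignments with t6 = 0:
  w=0: x=0, y=0, z=0, w=0
  w=1: x=0, y=0, z=0, w=1

either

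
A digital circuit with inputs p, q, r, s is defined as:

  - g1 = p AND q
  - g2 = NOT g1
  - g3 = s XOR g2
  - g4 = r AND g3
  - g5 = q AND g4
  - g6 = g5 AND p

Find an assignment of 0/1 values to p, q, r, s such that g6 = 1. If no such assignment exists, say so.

g6 = g5 AND p must be 1, so both g5 = 1 and p = 1.
Check with p=1 q=1 r=1 s=1:
g1 = p AND q = 1 AND 1 = 1
g2 = NOT g1 = NOT 1 = 0
g3 = s XOR g2 = 1 XOR 0 = 1
g4 = r AND g3 = 1 AND 1 = 1
g5 = q AND g4 = 1 AND 1 = 1
g6 = g5 AND p = 1 AND 1 = 1
So g6 = 1 as required.

p=1 q=1 r=1 s=1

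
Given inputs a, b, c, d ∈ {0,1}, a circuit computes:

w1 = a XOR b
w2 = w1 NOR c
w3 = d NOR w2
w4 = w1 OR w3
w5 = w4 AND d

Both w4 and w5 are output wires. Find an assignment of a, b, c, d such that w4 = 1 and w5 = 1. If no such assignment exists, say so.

a=1, b=0, c=0, d=1

Check with a=1, b=0, c=0, d=1:
w1 = a XOR b = 1 XOR 0 = 1
w2 = w1 NOR c = 1 NOR 0 = 0
w3 = d NOR w2 = 1 NOR 0 = 0
w4 = w1 OR w3 = 1 OR 0 = 1
w5 = w4 AND d = 1 AND 1 = 1
So w4 = 1 and w5 = 1.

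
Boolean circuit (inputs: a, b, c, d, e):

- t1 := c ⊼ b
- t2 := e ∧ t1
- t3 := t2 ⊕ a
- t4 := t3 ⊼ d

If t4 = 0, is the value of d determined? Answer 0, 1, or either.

t4 = t3 ⊼ d must be 0, so both t3 = 1 and d = 1.
Every assignment with t4 = 0 has d = 1; there are 8 such assignment(s).

1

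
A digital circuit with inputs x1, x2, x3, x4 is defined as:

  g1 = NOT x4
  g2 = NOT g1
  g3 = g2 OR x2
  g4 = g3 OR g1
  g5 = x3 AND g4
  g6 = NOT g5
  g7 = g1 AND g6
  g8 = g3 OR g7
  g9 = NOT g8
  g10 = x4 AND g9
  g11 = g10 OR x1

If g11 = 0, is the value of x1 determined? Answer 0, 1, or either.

0

g11 = g10 OR x1 must be 0, so both g10 = 0 and x1 = 0.
g10 = x4 AND g9 must be 0, so at least one of x4, g9 is 0.
Every assignment with g11 = 0 has x1 = 0; there are 8 such assignment(s).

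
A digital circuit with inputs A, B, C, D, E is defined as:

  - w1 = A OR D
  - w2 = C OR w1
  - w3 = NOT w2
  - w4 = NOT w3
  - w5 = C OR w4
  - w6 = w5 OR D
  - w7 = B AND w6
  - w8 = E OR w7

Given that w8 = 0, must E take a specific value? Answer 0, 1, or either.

w8 = E OR w7 must be 0, so both E = 0 and w7 = 0.
w7 = B AND w6 must be 0, so at least one of B, w6 is 0.
Every assignment with w8 = 0 has E = 0; there are 9 such assignment(s).

0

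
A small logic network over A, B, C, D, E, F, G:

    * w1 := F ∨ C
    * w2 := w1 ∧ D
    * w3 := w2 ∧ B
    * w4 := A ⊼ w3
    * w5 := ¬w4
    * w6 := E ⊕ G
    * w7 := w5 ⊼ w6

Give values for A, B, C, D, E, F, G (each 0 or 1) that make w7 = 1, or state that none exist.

A=1, B=0, C=1, D=0, E=1, F=1, G=1

w7 = w5 ⊼ w6 must be 1, so at least one of w5, w6 is 0.
Check with A=1, B=0, C=1, D=0, E=1, F=1, G=1:
w1 = F ∨ C = 1 ∨ 1 = 1
w2 = w1 ∧ D = 1 ∧ 0 = 0
w3 = w2 ∧ B = 0 ∧ 0 = 0
w4 = A ⊼ w3 = 1 ⊼ 0 = 1
w5 = ¬w4 = ¬1 = 0
w6 = E ⊕ G = 1 ⊕ 1 = 0
w7 = w5 ⊼ w6 = 0 ⊼ 0 = 1
So w7 = 1 as required.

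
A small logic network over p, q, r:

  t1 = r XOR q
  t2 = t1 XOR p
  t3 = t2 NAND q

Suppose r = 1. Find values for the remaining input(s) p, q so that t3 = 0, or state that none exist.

p=1, q=1

t3 = t2 NAND q must be 0, so both t2 = 1 and q = 1.
Check with r = 1 and p=1, q=1:
t1 = r XOR q = 1 XOR 1 = 0
t2 = t1 XOR p = 0 XOR 1 = 1
t3 = t2 NAND q = 1 NAND 1 = 0
So t3 = 0.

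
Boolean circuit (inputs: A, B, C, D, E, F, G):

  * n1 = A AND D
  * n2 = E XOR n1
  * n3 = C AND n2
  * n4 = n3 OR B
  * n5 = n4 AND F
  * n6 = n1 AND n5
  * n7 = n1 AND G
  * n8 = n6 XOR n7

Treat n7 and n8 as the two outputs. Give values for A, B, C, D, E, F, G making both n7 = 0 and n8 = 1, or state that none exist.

Check with A=1 B=0 C=1 D=1 E=0 F=1 G=0:
n1 = A AND D = 1 AND 1 = 1
n2 = E XOR n1 = 0 XOR 1 = 1
n3 = C AND n2 = 1 AND 1 = 1
n4 = n3 OR B = 1 OR 0 = 1
n5 = n4 AND F = 1 AND 1 = 1
n6 = n1 AND n5 = 1 AND 1 = 1
n7 = n1 AND G = 1 AND 0 = 0
n8 = n6 XOR n7 = 1 XOR 0 = 1
So n7 = 0 and n8 = 1.

A=1 B=0 C=1 D=1 E=0 F=1 G=0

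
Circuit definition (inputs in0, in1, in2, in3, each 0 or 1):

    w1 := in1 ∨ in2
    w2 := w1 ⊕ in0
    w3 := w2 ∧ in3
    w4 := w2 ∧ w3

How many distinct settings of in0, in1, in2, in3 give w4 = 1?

4

w4 = w2 ∧ w3 must be 1, so both w2 = 1 and w3 = 1.
Enumerating the 16 input combinations, 4 give w4 = 1 and 12 give w4 = 0.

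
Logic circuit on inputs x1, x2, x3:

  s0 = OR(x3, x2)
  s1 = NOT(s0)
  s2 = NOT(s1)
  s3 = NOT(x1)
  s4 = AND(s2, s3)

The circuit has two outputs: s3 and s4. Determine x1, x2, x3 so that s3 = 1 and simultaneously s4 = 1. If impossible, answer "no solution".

Check with x1=0, x2=0, x3=1:
s0 = OR(x3, x2) = OR(1, 0) = 1
s1 = NOT(s0) = NOT 1 = 0
s2 = NOT(s1) = NOT 0 = 1
s3 = NOT(x1) = NOT 0 = 1
s4 = AND(s2, s3) = AND(1, 1) = 1
So s3 = 1 and s4 = 1.

x1=0, x2=0, x3=1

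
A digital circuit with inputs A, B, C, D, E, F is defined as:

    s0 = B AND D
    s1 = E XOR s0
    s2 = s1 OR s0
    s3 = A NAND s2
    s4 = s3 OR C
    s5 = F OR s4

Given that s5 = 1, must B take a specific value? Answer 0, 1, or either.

either

Both values of B occur among assignments with s5 = 1:
  B=0: A=0, B=0, C=0, D=0, E=0, F=0
  B=1: A=0, B=1, C=0, D=0, E=0, F=0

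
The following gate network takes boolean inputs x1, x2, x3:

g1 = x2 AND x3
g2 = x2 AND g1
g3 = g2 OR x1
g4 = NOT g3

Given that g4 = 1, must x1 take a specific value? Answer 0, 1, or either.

0

g4 = NOT g3 must be 1, so g3 = 0.
g3 = g2 OR x1 must be 0, so both g2 = 0 and x1 = 0.
Every assignment with g4 = 1 has x1 = 0; there are 3 such assignment(s).
  x1=0, x2=0, x3=0
  x1=0, x2=0, x3=1
  x1=0, x2=1, x3=0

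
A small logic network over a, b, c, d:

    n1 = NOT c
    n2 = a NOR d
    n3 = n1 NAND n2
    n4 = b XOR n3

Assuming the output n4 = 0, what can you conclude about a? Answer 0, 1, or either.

Both values of a occur among assignments with n4 = 0:
  a=0: a=0, b=0, c=0, d=0
  a=1: a=1, b=1, c=0, d=0

either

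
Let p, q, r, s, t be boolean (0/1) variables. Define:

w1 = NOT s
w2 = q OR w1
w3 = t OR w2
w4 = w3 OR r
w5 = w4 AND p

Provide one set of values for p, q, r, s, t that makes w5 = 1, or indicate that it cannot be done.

p=1 q=1 r=1 s=1 t=0

w5 = w4 AND p must be 1, so both w4 = 1 and p = 1.
w4 = w3 OR r must be 1, so at least one of w3, r is 1.
Check with p=1 q=1 r=1 s=1 t=0:
w1 = NOT s = NOT 1 = 0
w2 = q OR w1 = 1 OR 0 = 1
w3 = t OR w2 = 0 OR 1 = 1
w4 = w3 OR r = 1 OR 1 = 1
w5 = w4 AND p = 1 AND 1 = 1
So w5 = 1 as required.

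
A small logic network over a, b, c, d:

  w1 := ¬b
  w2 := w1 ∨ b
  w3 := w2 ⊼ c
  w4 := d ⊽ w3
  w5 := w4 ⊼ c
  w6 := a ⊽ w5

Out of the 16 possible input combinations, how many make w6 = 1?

2

w6 = a ⊽ w5 must be 1, so both a = 0 and w5 = 0.
Satisfying assignments:
  a=0, b=0, c=1, d=0
  a=0, b=1, c=1, d=0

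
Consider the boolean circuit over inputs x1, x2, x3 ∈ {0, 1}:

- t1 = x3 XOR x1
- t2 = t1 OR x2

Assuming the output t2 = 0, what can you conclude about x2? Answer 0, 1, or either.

t2 = t1 OR x2 must be 0, so both t1 = 0 and x2 = 0.
t1 = x3 XOR x1 must be 0, so x3 and x1 are equal.
Every assignment with t2 = 0 has x2 = 0; there are 2 such assignment(s).
  x1=0, x2=0, x3=0
  x1=1, x2=0, x3=1

0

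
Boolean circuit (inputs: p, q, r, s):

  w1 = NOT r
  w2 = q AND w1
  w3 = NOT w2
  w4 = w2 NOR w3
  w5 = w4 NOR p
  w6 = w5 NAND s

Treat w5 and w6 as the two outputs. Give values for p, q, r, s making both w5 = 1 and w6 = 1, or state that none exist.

Check with p=0 q=1 r=0 s=0:
w1 = NOT r = NOT 0 = 1
w2 = q AND w1 = 1 AND 1 = 1
w3 = NOT w2 = NOT 1 = 0
w4 = w2 NOR w3 = 1 NOR 0 = 0
w5 = w4 NOR p = 0 NOR 0 = 1
w6 = w5 NAND s = 1 NAND 0 = 1
So w5 = 1 and w6 = 1.

p=0 q=1 r=0 s=0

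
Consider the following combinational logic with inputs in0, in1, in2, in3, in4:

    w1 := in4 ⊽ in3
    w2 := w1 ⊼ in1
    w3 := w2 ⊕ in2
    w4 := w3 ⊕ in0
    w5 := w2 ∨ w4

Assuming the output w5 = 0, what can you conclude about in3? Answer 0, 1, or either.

w5 = w2 ∨ w4 must be 0, so both w2 = 0 and w4 = 0.
Every assignment with w5 = 0 has in3 = 0; there are 2 such assignment(s).
  in0=0, in1=1, in2=0, in3=0, in4=0
  in0=1, in1=1, in2=1, in3=0, in4=0

0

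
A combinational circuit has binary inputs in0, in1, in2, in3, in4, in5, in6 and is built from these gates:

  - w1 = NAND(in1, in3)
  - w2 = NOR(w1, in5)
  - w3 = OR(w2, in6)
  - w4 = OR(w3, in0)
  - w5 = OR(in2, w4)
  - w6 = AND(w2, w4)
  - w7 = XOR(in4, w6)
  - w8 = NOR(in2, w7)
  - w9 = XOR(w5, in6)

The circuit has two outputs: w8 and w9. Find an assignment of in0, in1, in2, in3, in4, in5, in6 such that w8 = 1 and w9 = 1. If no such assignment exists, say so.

in0=1, in1=0, in2=0, in3=0, in4=0, in5=1, in6=0

Check with in0=1, in1=0, in2=0, in3=0, in4=0, in5=1, in6=0:
w1 = NAND(in1, in3) = NAND(0, 0) = 1
w2 = NOR(w1, in5) = NOR(1, 1) = 0
w3 = OR(w2, in6) = OR(0, 0) = 0
w4 = OR(w3, in0) = OR(0, 1) = 1
w5 = OR(in2, w4) = OR(0, 1) = 1
w6 = AND(w2, w4) = AND(0, 1) = 0
w7 = XOR(in4, w6) = XOR(0, 0) = 0
w8 = NOR(in2, w7) = NOR(0, 0) = 1
w9 = XOR(w5, in6) = XOR(1, 0) = 1
So w8 = 1 and w9 = 1.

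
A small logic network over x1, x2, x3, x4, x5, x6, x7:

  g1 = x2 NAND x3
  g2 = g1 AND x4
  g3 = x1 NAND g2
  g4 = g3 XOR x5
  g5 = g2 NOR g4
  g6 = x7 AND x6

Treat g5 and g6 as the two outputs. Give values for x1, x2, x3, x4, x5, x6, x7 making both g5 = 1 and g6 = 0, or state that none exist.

x1=0, x2=1, x3=0, x4=0, x5=1, x6=0, x7=0

Check with x1=0, x2=1, x3=0, x4=0, x5=1, x6=0, x7=0:
g1 = x2 NAND x3 = 1 NAND 0 = 1
g2 = g1 AND x4 = 1 AND 0 = 0
g3 = x1 NAND g2 = 0 NAND 0 = 1
g4 = g3 XOR x5 = 1 XOR 1 = 0
g5 = g2 NOR g4 = 0 NOR 0 = 1
g6 = x7 AND x6 = 0 AND 0 = 0
So g5 = 1 and g6 = 0.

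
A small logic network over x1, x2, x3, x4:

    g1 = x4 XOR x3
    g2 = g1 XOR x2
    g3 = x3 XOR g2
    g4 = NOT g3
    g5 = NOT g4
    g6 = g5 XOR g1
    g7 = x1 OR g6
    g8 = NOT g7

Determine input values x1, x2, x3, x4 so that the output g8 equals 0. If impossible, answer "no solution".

Check with x1=1, x2=0, x3=0, x4=1:
g1 = x4 XOR x3 = 1 XOR 0 = 1
g2 = g1 XOR x2 = 1 XOR 0 = 1
g3 = x3 XOR g2 = 0 XOR 1 = 1
g4 = NOT g3 = NOT 1 = 0
g5 = NOT g4 = NOT 0 = 1
g6 = g5 XOR g1 = 1 XOR 1 = 0
g7 = x1 OR g6 = 1 OR 0 = 1
g8 = NOT g7 = NOT 1 = 0
So g8 = 0 as required.

x1=1, x2=0, x3=0, x4=1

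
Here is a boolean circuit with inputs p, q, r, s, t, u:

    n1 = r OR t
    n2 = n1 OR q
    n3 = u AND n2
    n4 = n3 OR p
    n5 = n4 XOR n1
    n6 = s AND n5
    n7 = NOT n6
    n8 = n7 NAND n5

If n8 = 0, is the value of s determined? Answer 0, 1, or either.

0

n8 = n7 NAND n5 must be 0, so both n7 = 1 and n5 = 1.
n7 = NOT n6 must be 1, so n6 = 0.
n5 = n4 XOR n1 must be 1, so n4 and n1 differ.
Every assignment with n8 = 0 has s = 0; there are 11 such assignment(s).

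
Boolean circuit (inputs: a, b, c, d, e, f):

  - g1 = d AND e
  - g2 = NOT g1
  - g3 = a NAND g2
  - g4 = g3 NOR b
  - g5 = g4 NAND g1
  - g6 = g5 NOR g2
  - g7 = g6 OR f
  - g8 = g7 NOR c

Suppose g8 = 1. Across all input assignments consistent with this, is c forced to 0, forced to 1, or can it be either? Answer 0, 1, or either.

g8 = g7 NOR c must be 1, so both g7 = 0 and c = 0.
g7 = g6 OR f must be 0, so both g6 = 0 and f = 0.
Every assignment with g8 = 1 has c = 0; there are 16 such assignment(s).

0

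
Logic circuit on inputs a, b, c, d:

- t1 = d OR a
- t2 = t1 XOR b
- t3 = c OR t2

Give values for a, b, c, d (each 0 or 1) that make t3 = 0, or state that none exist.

a=1 b=1 c=0 d=0

Check with a=1 b=1 c=0 d=0:
t1 = d OR a = 0 OR 1 = 1
t2 = t1 XOR b = 1 XOR 1 = 0
t3 = c OR t2 = 0 OR 0 = 0
So t3 = 0 as required.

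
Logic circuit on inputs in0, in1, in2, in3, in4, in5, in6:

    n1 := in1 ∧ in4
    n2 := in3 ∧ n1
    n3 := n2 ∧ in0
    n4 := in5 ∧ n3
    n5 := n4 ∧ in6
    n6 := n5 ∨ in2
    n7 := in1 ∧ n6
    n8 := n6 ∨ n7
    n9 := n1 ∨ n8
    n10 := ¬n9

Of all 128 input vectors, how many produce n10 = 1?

n10 = ¬n9 must be 1, so n9 = 0.
Enumerating the 128 input combinations, 48 give n10 = 1 and 80 give n10 = 0.

48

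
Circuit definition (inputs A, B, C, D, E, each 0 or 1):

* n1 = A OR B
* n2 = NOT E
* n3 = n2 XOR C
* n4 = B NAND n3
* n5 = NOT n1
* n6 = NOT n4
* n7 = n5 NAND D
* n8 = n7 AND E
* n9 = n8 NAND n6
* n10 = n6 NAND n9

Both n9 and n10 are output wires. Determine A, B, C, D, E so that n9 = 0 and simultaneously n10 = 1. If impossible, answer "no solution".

A=1 B=1 C=1 D=0 E=1

Check with A=1 B=1 C=1 D=0 E=1:
n1 = A OR B = 1 OR 1 = 1
n2 = NOT E = NOT 1 = 0
n3 = n2 XOR C = 0 XOR 1 = 1
n4 = B NAND n3 = 1 NAND 1 = 0
n5 = NOT n1 = NOT 1 = 0
n6 = NOT n4 = NOT 0 = 1
n7 = n5 NAND D = 0 NAND 0 = 1
n8 = n7 AND E = 1 AND 1 = 1
n9 = n8 NAND n6 = 1 NAND 1 = 0
n10 = n6 NAND n9 = 1 NAND 0 = 1
So n9 = 0 and n10 = 1.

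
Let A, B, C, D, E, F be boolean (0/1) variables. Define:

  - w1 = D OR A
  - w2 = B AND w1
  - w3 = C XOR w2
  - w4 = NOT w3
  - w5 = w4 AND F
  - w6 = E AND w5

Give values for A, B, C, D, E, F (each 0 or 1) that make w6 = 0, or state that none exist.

Check with A=0, B=0, C=0, D=0, E=0, F=1:
w1 = D OR A = 0 OR 0 = 0
w2 = B AND w1 = 0 AND 0 = 0
w3 = C XOR w2 = 0 XOR 0 = 0
w4 = NOT w3 = NOT 0 = 1
w5 = w4 AND F = 1 AND 1 = 1
w6 = E AND w5 = 0 AND 1 = 0
So w6 = 0 as required.

A=0, B=0, C=0, D=0, E=0, F=1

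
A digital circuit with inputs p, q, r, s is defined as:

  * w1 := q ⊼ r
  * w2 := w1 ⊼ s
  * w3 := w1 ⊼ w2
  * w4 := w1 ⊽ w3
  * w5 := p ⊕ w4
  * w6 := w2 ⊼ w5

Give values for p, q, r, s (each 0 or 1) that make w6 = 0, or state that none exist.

w6 = w2 ⊼ w5 must be 0, so both w2 = 1 and w5 = 1.
w2 = w1 ⊼ s must be 1, so at least one of w1, s is 0.
Check with p=1 q=1 r=1 s=0:
w1 = q ⊼ r = 1 ⊼ 1 = 0
w2 = w1 ⊼ s = 0 ⊼ 0 = 1
w3 = w1 ⊼ w2 = 0 ⊼ 1 = 1
w4 = w1 ⊽ w3 = 0 ⊽ 1 = 0
w5 = p ⊕ w4 = 1 ⊕ 0 = 1
w6 = w2 ⊼ w5 = 1 ⊼ 1 = 0
So w6 = 0 as required.

p=1 q=1 r=1 s=0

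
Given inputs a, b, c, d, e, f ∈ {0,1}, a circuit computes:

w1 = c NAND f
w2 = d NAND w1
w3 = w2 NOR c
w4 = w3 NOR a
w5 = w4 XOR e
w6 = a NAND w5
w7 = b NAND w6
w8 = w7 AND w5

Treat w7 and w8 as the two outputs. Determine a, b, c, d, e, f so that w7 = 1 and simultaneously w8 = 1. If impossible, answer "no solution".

Check with a=1, b=0, c=0, d=1, e=1, f=1:
w1 = c NAND f = 0 NAND 1 = 1
w2 = d NAND w1 = 1 NAND 1 = 0
w3 = w2 NOR c = 0 NOR 0 = 1
w4 = w3 NOR a = 1 NOR 1 = 0
w5 = w4 XOR e = 0 XOR 1 = 1
w6 = a NAND w5 = 1 NAND 1 = 0
w7 = b NAND w6 = 0 NAND 0 = 1
w8 = w7 AND w5 = 1 AND 1 = 1
So w7 = 1 and w8 = 1.

a=1, b=0, c=0, d=1, e=1, f=1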